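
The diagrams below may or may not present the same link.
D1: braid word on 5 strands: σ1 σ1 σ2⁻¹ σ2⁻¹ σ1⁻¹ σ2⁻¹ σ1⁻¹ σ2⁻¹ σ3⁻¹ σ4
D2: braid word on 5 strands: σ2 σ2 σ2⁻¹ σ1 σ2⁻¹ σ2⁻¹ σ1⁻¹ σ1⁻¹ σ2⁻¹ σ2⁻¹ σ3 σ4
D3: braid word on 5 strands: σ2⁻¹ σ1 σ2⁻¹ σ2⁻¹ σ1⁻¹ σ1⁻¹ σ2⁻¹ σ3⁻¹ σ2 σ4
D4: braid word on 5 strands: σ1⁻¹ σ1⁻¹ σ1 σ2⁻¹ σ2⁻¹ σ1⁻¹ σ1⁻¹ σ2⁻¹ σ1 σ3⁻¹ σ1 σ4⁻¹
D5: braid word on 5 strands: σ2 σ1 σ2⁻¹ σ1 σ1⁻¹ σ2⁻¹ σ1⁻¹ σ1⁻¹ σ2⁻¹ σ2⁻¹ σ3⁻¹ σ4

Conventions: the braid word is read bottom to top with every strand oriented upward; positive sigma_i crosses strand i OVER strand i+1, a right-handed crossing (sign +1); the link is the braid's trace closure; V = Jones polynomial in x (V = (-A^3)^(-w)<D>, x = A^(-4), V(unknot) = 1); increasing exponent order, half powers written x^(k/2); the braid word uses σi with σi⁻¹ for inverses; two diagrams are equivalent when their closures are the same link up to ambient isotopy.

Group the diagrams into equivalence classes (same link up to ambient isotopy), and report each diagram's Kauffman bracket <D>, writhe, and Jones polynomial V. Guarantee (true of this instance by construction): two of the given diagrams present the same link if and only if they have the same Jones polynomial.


equivalence classes: {D1, D2, D3, D4, D5}
D1 (bracket A^-8 - A^-4 + 2 - A^4 + A^8 - A^12; 10 crossings at w = -4): V = -x^-6 + x^-5 - x^-4 + 2x^-3 - x^-2 + x^-1
V(D2) = -x^-6 + x^-5 - x^-4 + 2x^-3 - x^-2 + x^-1  [12 crossings, <D> = A^-2 - A^2 + 2A^6 - A^10 + A^14 - A^18, w = -2]
V(D3) = -x^-6 + x^-5 - x^-4 + 2x^-3 - x^-2 + x^-1  (w -4, c 10, <D> = A^-8 - A^-4 + 2 - A^4 + A^8 - A^12)
D4 (bracket A^-14 - A^-10 + 2A^-6 - A^-2 + A^2 - A^6; 12 crossings at w = -6): V = -x^-6 + x^-5 - x^-4 + 2x^-3 - x^-2 + x^-1
D5 (bracket A^-8 - A^-4 + 2 - A^4 + A^8 - A^12; 12 crossings at w = -4): V = -x^-6 + x^-5 - x^-4 + 2x^-3 - x^-2 + x^-1
key observation: one V(x) for all 5 diagrams — one class (guaranteed)


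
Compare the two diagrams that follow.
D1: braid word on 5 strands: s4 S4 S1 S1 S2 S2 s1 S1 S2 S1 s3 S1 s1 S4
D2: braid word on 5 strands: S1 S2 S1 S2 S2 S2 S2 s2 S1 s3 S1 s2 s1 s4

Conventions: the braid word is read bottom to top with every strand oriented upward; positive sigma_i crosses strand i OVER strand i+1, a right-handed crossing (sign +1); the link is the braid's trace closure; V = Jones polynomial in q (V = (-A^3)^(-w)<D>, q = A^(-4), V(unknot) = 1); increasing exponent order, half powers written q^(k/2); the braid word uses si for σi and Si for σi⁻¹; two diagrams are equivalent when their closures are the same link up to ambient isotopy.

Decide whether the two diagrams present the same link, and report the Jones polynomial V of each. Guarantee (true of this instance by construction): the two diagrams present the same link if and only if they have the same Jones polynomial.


same link: yes
V(D1) = q^-8 - 2q^-7 + q^-6 - 2q^-5 + 2q^-4 + q^-2  [14 crossings, <D> = A^-10 + 2A^-2 - 2A^2 + A^6 - 2A^10 + A^14, w = -6]
V(D2) = q^-8 - 2q^-7 + q^-6 - 2q^-5 + 2q^-4 + q^-2  (w -4, c 14, <D> = A^-4 + 2A^4 - 2A^8 + A^12 - 2A^16 + A^20)
note: D2 (14 crossings) and D1 (14) are Markov-related braid presentations


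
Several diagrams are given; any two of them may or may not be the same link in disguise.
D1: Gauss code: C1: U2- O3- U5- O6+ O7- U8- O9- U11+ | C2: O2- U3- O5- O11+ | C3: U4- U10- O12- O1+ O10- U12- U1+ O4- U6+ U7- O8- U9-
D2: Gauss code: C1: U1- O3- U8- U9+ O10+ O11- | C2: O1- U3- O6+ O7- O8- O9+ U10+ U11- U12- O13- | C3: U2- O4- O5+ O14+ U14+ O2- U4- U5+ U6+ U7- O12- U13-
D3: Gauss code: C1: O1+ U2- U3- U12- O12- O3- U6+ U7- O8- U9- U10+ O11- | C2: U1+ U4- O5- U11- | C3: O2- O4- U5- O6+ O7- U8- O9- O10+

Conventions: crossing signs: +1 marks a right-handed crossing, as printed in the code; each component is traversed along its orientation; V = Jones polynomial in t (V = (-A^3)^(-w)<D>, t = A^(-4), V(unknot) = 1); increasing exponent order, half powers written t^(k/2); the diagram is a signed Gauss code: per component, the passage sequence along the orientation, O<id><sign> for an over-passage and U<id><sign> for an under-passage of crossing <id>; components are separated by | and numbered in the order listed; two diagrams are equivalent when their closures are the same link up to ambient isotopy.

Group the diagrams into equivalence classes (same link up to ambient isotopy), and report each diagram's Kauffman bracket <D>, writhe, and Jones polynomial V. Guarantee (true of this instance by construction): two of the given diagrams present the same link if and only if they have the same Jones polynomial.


equivalence classes: {D1, D2, D3}
D1 (bracket A^-14 + 2A^-6 + A^2; 12 crossings at w = -6): V = t^-5 + 2t^-3 + t^-1
V(D2) = t^-5 + 2t^-3 + t^-1  (w -4, c 14, <D> = A^-8 + 2 + A^8)
V(D3) = t^-5 + 2t^-3 + t^-1  (w -6, c 12, <D> = A^-14 + 2A^-6 + A^2)
observation: one V(t) for all 3 diagrams — one class (guaranteed)


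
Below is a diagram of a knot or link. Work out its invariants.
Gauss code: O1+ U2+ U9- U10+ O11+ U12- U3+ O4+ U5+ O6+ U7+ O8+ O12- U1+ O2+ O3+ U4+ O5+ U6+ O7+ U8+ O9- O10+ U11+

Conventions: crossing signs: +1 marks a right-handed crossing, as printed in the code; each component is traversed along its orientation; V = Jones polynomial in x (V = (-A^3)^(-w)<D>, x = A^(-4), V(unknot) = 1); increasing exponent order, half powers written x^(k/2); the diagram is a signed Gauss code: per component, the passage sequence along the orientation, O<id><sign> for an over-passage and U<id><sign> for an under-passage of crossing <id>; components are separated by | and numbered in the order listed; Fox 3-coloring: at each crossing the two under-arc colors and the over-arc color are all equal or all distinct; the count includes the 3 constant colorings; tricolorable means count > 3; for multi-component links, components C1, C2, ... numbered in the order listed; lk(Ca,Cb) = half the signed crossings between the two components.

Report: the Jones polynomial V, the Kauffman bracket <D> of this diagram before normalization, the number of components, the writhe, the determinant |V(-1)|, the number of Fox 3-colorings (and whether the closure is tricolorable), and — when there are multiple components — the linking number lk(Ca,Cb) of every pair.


Jones polynomial: V(x) = x^3 - x^4 + 3x^5 - 3x^6 + 4x^7 - 5x^8 + 4x^9 - 3x^10 + 2x^11 - x^12
<D> = -A^-24 + 2A^-20 - 3A^-16 + 4A^-12 - 5A^-8 + 4A^-4 - 3 + 3A^4 - A^8 + A^12; writhe +8
components 1, writhe +8 (12 crossings)
3-colorings: 9 of 3^12, det 27 — tricolorable
note: V spans 9 powers of x: at least 9 crossings in any diagram


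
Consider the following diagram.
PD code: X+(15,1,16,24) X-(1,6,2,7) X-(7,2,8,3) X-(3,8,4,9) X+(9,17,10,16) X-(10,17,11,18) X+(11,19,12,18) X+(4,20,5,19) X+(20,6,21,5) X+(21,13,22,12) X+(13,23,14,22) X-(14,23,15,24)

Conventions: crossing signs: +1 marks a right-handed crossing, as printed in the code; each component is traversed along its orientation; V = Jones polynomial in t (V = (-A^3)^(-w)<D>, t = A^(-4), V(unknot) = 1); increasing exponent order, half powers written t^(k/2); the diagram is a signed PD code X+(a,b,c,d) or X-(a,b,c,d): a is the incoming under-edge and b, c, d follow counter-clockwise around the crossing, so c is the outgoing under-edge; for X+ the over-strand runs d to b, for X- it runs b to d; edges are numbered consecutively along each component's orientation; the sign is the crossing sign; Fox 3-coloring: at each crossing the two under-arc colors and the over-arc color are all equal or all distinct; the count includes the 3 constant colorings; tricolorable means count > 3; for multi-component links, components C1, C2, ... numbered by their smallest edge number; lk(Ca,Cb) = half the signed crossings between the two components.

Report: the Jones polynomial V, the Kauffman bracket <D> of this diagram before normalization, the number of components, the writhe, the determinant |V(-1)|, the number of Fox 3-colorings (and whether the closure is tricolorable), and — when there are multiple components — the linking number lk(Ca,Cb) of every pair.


V(t) = -t^-1 + 2 - t + 2t^2 - t^3 + t^4 - t^5
bracket: -A^-14 + A^-10 - A^-6 + 2A^-2 - A^2 + 2A^6 - A^10, w = +2
1 component, writhe +2, over 12 crossings
det 9, colorings 9 of 3^12 — tricolorable
observation: |V(-1)| = 9: so tricolorable, since 3 divides 9


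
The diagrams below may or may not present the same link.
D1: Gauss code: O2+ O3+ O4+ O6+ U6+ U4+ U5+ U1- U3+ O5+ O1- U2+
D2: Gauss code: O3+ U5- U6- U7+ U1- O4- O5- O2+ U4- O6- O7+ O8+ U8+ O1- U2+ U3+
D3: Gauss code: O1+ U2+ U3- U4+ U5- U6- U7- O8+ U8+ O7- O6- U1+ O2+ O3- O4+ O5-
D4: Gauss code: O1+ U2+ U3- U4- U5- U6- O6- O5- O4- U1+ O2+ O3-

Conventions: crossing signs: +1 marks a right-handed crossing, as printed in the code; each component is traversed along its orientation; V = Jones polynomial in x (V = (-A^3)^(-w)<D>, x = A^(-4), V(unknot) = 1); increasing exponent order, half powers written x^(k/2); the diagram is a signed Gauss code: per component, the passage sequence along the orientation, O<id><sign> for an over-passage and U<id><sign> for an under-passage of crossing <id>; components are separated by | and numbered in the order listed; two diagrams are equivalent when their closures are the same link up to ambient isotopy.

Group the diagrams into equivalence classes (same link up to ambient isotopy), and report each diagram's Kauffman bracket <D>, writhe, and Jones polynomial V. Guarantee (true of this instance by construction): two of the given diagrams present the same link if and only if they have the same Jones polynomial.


classes: {D1, D2, D3, D4}
V(D1) = 1  [6 crossings, <D> = A^12, w = +4]
D2 (bracket 1; 8 crossings at w = 0): V = 1
V(D3) = 1  [8 crossings, <D> = 1, w = 0]
V(D4) = 1  (w -2, c 6, <D> = A^-6)
note: all 4 diagrams share one V(x), hence one class


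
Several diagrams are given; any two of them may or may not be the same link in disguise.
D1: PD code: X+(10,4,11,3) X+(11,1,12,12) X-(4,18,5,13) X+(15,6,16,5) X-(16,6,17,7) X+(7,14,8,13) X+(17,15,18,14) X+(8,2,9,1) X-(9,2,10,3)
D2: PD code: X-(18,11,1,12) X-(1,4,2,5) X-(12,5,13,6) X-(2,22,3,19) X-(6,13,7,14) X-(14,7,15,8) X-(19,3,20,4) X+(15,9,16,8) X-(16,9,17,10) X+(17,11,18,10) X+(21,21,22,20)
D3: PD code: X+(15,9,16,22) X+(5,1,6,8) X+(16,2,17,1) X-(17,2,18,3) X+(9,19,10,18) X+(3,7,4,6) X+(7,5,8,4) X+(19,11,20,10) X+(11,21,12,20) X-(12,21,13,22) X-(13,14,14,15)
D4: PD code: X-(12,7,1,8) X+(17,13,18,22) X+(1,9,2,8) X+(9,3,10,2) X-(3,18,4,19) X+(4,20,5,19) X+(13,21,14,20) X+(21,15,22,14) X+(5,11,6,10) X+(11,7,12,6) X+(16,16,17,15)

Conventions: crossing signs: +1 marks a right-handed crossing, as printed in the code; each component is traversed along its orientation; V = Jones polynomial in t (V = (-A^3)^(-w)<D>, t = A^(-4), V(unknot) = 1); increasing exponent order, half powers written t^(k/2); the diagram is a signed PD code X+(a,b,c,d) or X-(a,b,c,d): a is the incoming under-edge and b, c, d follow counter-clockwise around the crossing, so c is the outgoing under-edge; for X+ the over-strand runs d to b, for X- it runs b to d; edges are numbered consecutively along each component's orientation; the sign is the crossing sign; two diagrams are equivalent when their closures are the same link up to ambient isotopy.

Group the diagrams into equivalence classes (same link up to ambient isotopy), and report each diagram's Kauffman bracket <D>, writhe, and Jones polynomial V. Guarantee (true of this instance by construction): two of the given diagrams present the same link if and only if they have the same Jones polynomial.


equivalence classes: {D1} | {D2} | {D3, D4}
D1 (bracket A^7 + A^11; 9 crossings at w = +3): V = -t^(-1/2) - t^(1/2)
V(D2) = t^(-13/2) - t^(-11/2) + t^(-9/2) - 2t^(-7/2) - t^(-3/2)  (w -5, c 11, <D> = A^-9 + 2A^-1 - A^3 + A^7 - A^11)
D3 (bracket A^-19 - A^-15 - A^-11 - A^-7 + 2A + A^5 + A^9; 11 crossings at w = +5): V = -t^(3/2) - t^(5/2) - 2t^(7/2) + t^(11/2) + t^(13/2) + t^(15/2) - t^(17/2)
V(D4) = -t^(3/2) - t^(5/2) - 2t^(7/2) + t^(11/2) + t^(13/2) + t^(15/2) - t^(17/2)  (w +7, c 11, <D> = A^-13 - A^-9 - A^-5 - A^-1 + 2A^7 + A^11 + A^15)
key observation: 3 classes among 4 diagrams; unequal V(t) rules out equality


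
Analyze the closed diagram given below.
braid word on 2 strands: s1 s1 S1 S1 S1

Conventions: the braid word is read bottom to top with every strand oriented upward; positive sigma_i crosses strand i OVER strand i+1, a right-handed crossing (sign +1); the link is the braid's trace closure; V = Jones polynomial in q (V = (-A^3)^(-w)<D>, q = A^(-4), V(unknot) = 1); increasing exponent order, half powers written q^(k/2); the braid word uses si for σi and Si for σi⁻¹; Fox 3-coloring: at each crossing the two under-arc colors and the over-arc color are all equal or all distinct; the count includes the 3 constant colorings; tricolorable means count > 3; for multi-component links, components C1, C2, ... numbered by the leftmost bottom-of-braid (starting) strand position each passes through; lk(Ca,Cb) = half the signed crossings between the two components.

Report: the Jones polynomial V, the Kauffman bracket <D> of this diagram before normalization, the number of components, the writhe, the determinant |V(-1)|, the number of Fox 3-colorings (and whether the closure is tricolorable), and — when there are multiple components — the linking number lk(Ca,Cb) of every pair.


V = 1
<D> = -A^-3 (w = -1)
1 component over 5 crossings, w = -1
3 Fox colorings among 3^5, |V(-1)| = 1: not tricolorable
why: w = -1 (over 5 crossings) is diagram-only; (-A^3)^(1) removes it from V


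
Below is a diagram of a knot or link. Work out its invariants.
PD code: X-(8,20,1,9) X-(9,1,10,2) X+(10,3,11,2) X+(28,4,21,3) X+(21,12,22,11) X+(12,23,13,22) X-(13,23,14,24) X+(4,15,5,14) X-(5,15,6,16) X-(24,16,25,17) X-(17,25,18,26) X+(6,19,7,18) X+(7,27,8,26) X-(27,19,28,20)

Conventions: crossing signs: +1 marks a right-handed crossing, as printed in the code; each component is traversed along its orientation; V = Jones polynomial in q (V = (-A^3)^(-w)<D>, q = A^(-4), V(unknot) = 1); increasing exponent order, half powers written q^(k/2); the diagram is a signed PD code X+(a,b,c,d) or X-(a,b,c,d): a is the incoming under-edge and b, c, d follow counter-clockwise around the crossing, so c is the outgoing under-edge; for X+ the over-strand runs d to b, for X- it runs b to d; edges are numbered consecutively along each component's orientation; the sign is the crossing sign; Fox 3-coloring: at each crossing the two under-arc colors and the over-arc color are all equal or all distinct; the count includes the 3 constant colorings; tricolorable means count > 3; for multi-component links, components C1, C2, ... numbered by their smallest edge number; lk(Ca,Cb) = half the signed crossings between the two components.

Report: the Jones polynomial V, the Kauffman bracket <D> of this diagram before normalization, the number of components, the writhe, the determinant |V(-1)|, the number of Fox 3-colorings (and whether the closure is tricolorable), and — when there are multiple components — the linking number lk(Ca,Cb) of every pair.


V = q^-2 + 2 + q^2
<D> = A^-8 + 2 + A^8 (w = 0)
3 components over 14 crossings, w = 0
lk(C1,C2): 0
lk(C1,C3) = +1
linking number lk(C2,C3) = -1
3 Fox colorings among 3^14, |V(-1)| = 4: not tricolorable
why: span 4 respects span(V) <= c + mu - 1 = 16 for this 3-component diagram


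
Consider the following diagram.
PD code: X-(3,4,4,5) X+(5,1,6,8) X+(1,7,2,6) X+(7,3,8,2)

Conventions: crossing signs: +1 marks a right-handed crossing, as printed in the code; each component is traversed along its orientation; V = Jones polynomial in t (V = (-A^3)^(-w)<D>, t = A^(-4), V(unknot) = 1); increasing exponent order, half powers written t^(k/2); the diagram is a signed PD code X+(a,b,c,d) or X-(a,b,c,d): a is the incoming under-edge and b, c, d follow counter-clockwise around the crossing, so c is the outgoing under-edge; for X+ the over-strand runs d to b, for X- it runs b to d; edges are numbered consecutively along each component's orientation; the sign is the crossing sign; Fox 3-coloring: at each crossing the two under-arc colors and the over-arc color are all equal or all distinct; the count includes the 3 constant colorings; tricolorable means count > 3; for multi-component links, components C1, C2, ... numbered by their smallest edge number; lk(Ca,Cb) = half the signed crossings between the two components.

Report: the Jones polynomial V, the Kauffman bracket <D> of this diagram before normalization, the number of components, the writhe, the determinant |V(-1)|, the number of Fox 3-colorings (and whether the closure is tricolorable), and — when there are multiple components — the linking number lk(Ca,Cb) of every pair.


V = t + t^3 - t^4
<D> = -A^-10 + A^-6 + A^2 (w = +2)
1 component over 4 crossings, w = +2
9 Fox colorings among 3^4, |V(-1)| = 3: tricolorable
why: |V(-1)| = 3: so tricolorable, since 3 divides 3


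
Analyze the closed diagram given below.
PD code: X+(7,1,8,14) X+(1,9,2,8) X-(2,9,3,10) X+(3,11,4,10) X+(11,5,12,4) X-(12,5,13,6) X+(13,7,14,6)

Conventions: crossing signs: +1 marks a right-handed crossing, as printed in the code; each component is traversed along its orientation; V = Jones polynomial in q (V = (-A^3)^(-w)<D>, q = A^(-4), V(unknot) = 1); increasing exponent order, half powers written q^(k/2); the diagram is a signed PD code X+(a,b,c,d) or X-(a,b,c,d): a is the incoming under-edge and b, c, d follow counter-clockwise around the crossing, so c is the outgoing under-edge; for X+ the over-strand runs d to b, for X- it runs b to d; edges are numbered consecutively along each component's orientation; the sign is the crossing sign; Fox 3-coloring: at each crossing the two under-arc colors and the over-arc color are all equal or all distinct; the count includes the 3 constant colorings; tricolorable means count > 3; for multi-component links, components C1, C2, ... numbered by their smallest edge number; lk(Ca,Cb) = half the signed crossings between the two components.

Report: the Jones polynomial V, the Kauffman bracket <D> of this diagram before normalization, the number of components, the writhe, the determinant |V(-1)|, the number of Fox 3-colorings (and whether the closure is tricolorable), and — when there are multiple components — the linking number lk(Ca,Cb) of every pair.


V(q) = q + q^3 - q^4
bracket: A^-7 - A^-3 - A^5, w = +3
1 component, writhe +3, over 7 crossings
det 3, colorings 9 of 3^7 — tricolorable
observation: V spans 3 powers of q: at least 3 crossings in any diagram


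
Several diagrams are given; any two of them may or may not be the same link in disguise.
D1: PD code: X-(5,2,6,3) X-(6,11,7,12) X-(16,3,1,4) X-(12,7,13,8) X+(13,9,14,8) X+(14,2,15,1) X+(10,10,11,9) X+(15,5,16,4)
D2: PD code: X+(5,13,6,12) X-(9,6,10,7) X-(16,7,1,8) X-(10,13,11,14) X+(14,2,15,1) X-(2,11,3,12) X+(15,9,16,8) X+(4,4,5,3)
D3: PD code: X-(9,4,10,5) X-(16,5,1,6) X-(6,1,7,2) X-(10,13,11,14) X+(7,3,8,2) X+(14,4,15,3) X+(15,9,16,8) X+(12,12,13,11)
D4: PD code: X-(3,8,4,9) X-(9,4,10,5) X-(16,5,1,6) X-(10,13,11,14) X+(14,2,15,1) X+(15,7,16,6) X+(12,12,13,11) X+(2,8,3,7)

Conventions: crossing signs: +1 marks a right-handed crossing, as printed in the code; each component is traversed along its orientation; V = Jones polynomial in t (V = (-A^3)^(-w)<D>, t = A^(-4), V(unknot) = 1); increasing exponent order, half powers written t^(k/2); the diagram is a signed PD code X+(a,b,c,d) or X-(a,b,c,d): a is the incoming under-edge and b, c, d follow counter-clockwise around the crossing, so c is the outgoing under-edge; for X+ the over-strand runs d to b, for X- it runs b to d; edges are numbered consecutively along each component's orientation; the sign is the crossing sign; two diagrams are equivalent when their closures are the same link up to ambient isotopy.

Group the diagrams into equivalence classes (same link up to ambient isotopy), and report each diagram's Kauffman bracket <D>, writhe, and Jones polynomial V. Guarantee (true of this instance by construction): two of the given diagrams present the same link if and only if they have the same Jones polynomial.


equivalence classes: {D1, D2, D3, D4}
D1 (bracket 1; 8 crossings at w = 0): V = 1
D2 (bracket 1; 8 crossings at w = 0): V = 1
D3 (bracket 1; 8 crossings at w = 0): V = 1
V(D4) = 1  [8 crossings, <D> = 1, w = 0]
key observation: all 4 diagrams share one V(t), hence one class


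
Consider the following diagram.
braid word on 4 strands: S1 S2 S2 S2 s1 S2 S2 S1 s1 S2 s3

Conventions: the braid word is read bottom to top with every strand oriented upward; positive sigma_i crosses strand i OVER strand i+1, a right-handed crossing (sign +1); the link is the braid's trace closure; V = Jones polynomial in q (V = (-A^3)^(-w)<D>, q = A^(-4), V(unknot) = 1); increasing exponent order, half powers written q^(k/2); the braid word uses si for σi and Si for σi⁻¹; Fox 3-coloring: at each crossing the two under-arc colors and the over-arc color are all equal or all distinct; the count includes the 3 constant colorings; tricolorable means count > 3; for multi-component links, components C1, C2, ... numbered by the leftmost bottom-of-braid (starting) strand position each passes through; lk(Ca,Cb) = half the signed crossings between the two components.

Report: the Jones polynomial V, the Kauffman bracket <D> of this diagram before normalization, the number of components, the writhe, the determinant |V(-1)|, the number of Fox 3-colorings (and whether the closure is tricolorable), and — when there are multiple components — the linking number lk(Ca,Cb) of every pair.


V = q^-8 - 2q^-7 + q^-6 - 2q^-5 + 2q^-4 + q^-2
<D> = -A^-7 - 2A + 2A^5 - A^9 + 2A^13 - A^17 (w = -5)
1 component over 11 crossings, w = -5
27 Fox colorings among 3^11, |V(-1)| = 9: tricolorable
why: w = -5 shifts under R1 moves; the (-A^3)^(5) factor cancels that in V


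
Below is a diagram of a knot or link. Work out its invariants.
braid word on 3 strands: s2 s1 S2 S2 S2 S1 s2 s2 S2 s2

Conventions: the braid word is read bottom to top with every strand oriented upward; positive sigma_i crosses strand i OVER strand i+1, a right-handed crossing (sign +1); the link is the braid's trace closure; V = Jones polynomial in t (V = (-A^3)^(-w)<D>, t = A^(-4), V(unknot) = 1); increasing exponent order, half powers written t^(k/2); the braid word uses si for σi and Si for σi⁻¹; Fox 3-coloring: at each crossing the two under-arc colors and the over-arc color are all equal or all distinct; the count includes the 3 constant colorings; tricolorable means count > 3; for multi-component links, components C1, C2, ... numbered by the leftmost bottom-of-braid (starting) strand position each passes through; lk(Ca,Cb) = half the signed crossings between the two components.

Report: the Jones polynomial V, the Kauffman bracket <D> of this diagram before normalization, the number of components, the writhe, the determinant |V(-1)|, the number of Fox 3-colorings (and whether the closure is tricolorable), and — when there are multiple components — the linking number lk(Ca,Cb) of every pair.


V = -t^-3 + t^-2 - t^-1 + 3 - t + t^2 - t^3
<D> = -A^-12 + A^-8 - A^-4 + 3 - A^4 + A^8 - A^12 (w = 0)
1 component over 10 crossings, w = 0
27 Fox colorings among 3^10, |V(-1)| = 9: tricolorable
why: free reduction leaves σ2 σ1 σ2⁻¹ σ2⁻¹ σ2⁻¹ σ1⁻¹ σ2 σ2 of the original 10 letters


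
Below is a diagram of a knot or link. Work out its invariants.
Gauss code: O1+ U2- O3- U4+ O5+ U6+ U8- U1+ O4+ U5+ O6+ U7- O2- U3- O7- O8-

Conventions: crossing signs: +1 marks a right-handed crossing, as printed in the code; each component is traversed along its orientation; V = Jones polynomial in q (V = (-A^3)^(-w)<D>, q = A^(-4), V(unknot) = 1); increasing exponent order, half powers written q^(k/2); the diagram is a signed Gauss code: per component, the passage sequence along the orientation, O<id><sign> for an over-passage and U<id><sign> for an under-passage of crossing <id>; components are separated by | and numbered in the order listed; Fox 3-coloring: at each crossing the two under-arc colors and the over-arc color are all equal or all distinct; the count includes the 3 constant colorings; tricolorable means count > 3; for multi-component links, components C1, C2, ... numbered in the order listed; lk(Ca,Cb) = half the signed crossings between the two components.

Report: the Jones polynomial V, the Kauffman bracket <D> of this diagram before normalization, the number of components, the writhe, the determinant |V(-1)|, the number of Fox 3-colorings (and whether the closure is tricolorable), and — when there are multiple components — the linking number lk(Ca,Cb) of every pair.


Jones polynomial: V(q) = -q^-3 + q^-2 - q^-1 + 3 - q + q^2 - q^3
<D> = -A^-12 + A^-8 - A^-4 + 3 - A^4 + A^8 - A^12; writhe 0
components 1, writhe 0 (8 crossings)
3-colorings: 27 of 3^8, det 9 — tricolorable
note: palindromic: swapping q for 1/q fixes V


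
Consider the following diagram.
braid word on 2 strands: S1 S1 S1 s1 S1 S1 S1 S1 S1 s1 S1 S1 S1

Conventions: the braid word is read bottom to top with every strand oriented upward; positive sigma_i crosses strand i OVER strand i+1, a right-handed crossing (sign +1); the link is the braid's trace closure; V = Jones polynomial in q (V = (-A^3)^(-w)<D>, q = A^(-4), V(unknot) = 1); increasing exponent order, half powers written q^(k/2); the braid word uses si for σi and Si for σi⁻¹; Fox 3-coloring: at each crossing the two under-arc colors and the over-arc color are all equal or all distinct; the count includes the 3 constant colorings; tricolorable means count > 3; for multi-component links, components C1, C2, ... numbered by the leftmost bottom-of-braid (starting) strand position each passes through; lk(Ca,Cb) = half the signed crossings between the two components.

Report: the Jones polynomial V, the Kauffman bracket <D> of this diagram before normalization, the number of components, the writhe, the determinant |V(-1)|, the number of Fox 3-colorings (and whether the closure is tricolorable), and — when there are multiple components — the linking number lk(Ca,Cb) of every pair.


Jones polynomial: V(q) = -q^-13 + q^-12 - q^-11 + q^-10 - q^-9 + q^-8 - q^-7 + q^-6 + q^-4
<D> = -A^-11 - A^-3 + A - A^5 + A^9 - A^13 + A^17 - A^21 + A^25; writhe -9
components 1, writhe -9 (13 crossings)
3-colorings: 9 of 3^13, det 9 — tricolorable
note: the word shrinks to σ1⁻¹ σ1⁻¹ σ1⁻¹ σ1⁻¹ σ1⁻¹ σ1⁻¹ σ1⁻¹ σ1⁻¹ σ1⁻¹ after cancelling


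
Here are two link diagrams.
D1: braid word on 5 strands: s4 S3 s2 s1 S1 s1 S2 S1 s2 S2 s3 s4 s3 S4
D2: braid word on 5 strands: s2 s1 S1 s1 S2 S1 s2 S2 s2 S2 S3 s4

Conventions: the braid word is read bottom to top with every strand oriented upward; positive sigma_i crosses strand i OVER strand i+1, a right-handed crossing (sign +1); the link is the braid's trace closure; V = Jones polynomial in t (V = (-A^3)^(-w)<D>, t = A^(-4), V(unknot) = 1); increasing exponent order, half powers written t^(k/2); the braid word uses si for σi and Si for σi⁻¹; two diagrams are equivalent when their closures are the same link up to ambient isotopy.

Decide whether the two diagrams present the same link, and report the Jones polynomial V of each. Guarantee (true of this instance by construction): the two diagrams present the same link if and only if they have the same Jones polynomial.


same link: yes
V(D1) = 1  [14 crossings, <D> = A^6, w = +2]
D2 (bracket 1; 12 crossings at w = 0): V = 1
note: Markov moves rewrite D1 (14 crossings) into D2 (12)


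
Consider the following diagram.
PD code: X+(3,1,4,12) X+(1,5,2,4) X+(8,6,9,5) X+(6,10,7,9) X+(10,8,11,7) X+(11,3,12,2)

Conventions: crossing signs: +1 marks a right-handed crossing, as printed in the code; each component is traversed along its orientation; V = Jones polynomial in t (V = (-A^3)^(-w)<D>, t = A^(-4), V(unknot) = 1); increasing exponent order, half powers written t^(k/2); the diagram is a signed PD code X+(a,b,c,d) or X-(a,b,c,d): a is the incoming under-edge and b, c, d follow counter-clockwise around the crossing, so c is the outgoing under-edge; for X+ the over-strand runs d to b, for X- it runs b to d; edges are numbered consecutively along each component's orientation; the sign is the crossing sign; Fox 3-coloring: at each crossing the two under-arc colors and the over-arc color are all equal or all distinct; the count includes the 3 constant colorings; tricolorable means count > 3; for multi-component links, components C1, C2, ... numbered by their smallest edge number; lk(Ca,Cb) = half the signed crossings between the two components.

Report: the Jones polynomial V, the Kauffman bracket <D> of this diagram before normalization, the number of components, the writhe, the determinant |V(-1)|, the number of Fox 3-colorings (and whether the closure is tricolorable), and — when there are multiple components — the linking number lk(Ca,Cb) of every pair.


V(t) = t^2 + 2t^4 - 2t^5 + t^6 - 2t^7 + t^8
bracket: A^-14 - 2A^-10 + A^-6 - 2A^-2 + 2A^2 + A^10, w = +6
1 component, writhe +6, over 6 crossings
det 9, colorings 27 of 3^6 — tricolorable
observation: |V(-1)| = 9: so tricolorable, since 3 divides 9


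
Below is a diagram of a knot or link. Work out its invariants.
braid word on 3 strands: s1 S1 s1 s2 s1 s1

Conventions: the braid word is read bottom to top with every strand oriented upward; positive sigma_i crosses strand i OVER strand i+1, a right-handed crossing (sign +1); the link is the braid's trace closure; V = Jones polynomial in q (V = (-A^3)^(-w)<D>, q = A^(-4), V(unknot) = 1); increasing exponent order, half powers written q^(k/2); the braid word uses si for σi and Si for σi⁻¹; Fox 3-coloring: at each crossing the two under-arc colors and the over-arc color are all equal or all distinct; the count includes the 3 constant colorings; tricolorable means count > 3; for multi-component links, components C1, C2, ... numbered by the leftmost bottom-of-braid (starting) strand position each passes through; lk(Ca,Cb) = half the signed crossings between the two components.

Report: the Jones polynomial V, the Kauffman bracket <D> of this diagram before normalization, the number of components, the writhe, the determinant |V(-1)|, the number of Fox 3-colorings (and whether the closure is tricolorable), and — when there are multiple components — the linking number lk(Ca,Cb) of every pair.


Jones polynomial: V(q) = q + q^3 - q^4
<D> = -A^-4 + 1 + A^8; writhe +4
components 1, writhe +4 (6 crossings)
3-colorings: 9 of 3^6, det 3 — tricolorable
note: w = +4 (over 6 crossings) is diagram-only; (-A^3)^(-4) removes it from V


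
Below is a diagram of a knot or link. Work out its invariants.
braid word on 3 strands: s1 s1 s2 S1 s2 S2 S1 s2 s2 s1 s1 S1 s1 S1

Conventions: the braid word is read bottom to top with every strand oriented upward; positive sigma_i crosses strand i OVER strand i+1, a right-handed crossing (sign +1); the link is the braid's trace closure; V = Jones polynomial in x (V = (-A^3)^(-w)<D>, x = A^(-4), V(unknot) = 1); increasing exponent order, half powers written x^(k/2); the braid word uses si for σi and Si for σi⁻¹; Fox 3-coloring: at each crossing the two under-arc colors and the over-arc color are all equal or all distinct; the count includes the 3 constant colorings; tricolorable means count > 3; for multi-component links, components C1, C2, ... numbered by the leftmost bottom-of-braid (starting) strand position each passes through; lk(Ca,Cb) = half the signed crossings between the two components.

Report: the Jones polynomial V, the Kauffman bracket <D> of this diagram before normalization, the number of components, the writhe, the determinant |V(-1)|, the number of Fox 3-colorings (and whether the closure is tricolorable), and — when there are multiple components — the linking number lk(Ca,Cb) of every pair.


Jones polynomial: V(x) = 2x - 2x^2 + 3x^3 - 3x^4 + 2x^5 - 2x^6 + x^7
<D> = A^-16 - 2A^-12 + 2A^-8 - 3A^-4 + 3 - 2A^4 + 2A^8; writhe +4
components 1, writhe +4 (14 crossings)
3-colorings: 9 of 3^14, det 15 — tricolorable
note: |V(-1)| = 15: so tricolorable, since 3 divides 15


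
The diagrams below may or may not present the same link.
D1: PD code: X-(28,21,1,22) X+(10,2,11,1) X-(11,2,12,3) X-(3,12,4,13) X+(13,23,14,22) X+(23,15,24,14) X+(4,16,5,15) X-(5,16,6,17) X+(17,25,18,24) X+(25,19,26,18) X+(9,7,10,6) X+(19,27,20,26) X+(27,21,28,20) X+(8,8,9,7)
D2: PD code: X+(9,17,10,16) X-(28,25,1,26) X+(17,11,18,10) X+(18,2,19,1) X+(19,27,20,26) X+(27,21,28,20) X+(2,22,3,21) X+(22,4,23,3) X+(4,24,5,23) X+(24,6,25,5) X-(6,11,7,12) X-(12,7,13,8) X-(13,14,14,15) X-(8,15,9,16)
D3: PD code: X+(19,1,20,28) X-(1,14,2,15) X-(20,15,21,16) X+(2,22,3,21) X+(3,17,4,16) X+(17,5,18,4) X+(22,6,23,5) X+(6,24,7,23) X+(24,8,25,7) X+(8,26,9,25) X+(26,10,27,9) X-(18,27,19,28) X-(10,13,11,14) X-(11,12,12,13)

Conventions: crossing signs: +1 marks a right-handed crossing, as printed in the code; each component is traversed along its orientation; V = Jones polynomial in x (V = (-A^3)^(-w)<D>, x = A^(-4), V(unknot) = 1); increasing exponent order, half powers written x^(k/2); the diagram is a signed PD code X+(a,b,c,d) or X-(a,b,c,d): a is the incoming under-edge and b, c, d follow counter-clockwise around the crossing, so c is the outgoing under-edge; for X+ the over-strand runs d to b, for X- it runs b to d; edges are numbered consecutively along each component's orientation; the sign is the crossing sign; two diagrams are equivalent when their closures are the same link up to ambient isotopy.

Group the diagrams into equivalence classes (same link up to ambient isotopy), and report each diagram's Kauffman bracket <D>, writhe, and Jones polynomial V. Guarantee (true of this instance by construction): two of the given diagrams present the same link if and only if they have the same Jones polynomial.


grouping into links: {D1} | {D2, D3}
V(D1) = x^2 + x^4 - x^5 + x^6 - x^7  (w +6, c 14, <D> = -A^-10 + A^-6 - A^-2 + A^2 + A^10)
V(D2) = x^2 - x^3 + 2x^4 - 2x^5 + 3x^6 - 2x^7 + x^8 - x^9  [14 crossings, <D> = -A^-24 + A^-20 - 2A^-16 + 3A^-12 - 2A^-8 + 2A^-4 - 1 + A^4, w = +4]
V(D3) = x^2 - x^3 + 2x^4 - 2x^5 + 3x^6 - 2x^7 + x^8 - x^9  (w +4, c 14, <D> = -A^-24 + A^-20 - 2A^-16 + 3A^-12 - 2A^-8 + 2A^-4 - 1 + A^4)
key observation: 2 values of V(x) split the 3 diagrams


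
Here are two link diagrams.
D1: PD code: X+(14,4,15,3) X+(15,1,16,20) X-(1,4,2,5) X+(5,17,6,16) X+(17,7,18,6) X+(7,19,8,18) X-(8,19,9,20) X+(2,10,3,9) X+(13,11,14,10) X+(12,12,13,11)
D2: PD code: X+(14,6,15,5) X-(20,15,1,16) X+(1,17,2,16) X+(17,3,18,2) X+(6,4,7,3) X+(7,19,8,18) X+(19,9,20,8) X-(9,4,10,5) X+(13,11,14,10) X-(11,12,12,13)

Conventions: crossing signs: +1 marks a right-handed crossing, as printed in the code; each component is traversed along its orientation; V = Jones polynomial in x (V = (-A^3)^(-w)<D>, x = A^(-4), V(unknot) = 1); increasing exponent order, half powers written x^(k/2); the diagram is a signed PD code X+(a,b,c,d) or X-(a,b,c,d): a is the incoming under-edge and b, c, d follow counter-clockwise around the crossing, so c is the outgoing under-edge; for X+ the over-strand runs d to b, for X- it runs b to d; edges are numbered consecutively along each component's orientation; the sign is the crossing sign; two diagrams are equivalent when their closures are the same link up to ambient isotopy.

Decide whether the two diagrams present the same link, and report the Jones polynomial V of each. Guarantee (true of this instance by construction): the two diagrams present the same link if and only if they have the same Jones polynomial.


equivalent: no
V(D1) = x - x^2 + 2x^3 - x^4 + x^5 - x^6  (w +6, c 10, <D> = -A^-6 + A^-2 - A^2 + 2A^6 - A^10 + A^14)
V(D2) = x + x^3 - x^4  [10 crossings, <D> = -A^-4 + 1 + A^8, w = +4]
key observation: comparing 2 Jones polynomials yields 2 groups


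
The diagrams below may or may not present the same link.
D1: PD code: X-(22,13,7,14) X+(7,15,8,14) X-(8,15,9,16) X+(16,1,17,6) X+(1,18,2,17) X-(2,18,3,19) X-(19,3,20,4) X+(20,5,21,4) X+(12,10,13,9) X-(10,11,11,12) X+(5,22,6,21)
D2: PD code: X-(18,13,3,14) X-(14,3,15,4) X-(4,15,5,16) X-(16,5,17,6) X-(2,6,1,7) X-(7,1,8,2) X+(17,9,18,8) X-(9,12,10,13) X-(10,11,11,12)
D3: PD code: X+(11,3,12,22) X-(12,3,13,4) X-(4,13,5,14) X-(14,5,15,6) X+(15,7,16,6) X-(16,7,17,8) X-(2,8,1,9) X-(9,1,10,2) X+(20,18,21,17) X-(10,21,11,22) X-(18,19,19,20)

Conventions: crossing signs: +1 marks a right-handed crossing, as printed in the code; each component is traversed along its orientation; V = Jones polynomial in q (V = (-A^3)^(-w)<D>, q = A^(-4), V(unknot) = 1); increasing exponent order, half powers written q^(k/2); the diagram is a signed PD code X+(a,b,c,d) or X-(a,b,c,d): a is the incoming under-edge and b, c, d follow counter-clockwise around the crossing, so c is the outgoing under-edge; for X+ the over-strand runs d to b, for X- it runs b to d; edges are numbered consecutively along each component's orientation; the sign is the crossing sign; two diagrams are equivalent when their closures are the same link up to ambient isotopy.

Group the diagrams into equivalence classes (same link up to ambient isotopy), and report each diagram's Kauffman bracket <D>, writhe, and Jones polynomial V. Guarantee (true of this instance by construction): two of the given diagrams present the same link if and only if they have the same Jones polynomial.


classes: {D1} | {D2, D3}
V(D1) = -q^(1/2) - q^(5/2)  [11 crossings, <D> = A^-7 + A, w = +1]
V(D2) = q^(-13/2) - q^(-11/2) + q^(-9/2) - 2q^(-7/2) - q^(-3/2)  [9 crossings, <D> = A^-15 + 2A^-7 - A^-3 + A - A^5, w = -7]
V(D3) = q^(-13/2) - q^(-11/2) + q^(-9/2) - 2q^(-7/2) - q^(-3/2)  (w -5, c 11, <D> = A^-9 + 2A^-1 - A^3 + A^7 - A^11)
insight: 2 classes among 3 diagrams; unequal V(q) rules out equality


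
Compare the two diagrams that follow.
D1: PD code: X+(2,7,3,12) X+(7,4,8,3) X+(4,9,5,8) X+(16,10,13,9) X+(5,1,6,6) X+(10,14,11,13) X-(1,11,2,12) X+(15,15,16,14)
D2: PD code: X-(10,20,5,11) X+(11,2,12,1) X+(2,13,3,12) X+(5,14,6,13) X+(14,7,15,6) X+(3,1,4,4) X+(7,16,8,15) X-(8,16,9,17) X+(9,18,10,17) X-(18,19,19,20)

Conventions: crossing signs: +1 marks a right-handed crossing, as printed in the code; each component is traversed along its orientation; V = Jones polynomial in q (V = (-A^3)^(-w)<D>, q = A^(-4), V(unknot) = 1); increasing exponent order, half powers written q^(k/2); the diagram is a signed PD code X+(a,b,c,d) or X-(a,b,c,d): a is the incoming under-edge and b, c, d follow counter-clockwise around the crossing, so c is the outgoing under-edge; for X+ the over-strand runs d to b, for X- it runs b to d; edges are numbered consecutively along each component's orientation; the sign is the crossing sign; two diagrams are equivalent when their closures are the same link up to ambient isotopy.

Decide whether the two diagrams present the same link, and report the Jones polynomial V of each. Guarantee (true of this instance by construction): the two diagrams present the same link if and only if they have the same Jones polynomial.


equivalent: yes
D1 (bracket A^-2 + 2A^6 + A^14; 8 crossings at w = +6): V = q + 2q^3 + q^5
V(D2) = q + 2q^3 + q^5  [10 crossings, <D> = A^-8 + 2 + A^8, w = +4]
observation: Reidemeister moves carry D1 (8 crossings) to D2 (10)


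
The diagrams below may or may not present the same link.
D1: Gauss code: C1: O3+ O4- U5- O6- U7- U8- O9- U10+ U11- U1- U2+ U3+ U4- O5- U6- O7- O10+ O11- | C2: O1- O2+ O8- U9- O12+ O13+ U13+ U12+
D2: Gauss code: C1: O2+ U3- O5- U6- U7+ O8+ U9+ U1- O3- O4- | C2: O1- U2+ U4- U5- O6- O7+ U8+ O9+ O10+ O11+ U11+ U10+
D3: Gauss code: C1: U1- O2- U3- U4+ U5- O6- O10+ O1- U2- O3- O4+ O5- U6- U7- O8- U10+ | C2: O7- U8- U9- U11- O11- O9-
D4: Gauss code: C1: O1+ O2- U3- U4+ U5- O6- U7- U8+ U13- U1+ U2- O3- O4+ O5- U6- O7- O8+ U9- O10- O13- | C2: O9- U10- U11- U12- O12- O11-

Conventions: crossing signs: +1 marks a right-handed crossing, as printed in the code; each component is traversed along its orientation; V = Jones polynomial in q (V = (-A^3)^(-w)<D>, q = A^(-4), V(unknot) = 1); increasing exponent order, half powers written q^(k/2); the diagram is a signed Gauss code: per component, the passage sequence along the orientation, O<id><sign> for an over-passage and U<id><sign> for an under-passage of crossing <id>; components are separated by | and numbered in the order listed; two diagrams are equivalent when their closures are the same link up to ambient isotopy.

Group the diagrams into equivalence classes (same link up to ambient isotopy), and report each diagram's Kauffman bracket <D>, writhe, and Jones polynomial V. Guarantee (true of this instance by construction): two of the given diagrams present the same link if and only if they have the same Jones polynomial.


classes: {D1, D3, D4} | {D2}
V(D1) = q^(-13/2) - q^(-11/2) + q^(-9/2) - 2q^(-7/2) - q^(-3/2)  [13 crossings, <D> = A^-3 + 2A^5 - A^9 + A^13 - A^17, w = -3]
V(D2) = -q^(-1/2) - q^(1/2)  (w +1, c 11, <D> = A + A^5)
V(D3) = q^(-13/2) - q^(-11/2) + q^(-9/2) - 2q^(-7/2) - q^(-3/2)  (w -7, c 11, <D> = A^-15 + 2A^-7 - A^-3 + A - A^5)
V(D4) = q^(-13/2) - q^(-11/2) + q^(-9/2) - 2q^(-7/2) - q^(-3/2)  (w -7, c 13, <D> = A^-15 + 2A^-7 - A^-3 + A - A^5)
note: 2 classes among 4 diagrams; unequal V(q) rules out equality
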